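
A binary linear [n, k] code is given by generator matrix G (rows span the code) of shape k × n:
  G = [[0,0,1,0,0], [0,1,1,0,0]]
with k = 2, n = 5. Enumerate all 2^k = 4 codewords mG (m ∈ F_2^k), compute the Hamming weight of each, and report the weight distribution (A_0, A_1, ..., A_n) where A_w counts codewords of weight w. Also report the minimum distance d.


Weight distribution: A_0 = 1, A_1 = 2, A_2 = 1. Minimum distance d = 1.

Enumerate all 2^2 = 4 messages m ∈ F_2^2.
For each, compute codeword c = mG in F_2^5, then tally its weight.
  m = 00 → c = 00000, weight = 0.
  m = 10 → c = 00100, weight = 1.
  m = 01 → c = 01100, weight = 2.
  m = 11 → c = 01000, weight = 1.
Tally weights:
  weight 0: 1 codewords.
  weight 1: 2 codewords.
  weight 2: 1 codewords.
Minimum distance d = smallest w > 0 with A_w > 0 = 1.
Sanity: Σ A_w = 4 = 2^2 = 4 ✓.


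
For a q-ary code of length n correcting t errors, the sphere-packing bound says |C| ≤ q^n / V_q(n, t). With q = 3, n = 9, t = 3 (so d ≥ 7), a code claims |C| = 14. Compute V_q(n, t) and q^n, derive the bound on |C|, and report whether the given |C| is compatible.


V_q(n, t) = 835, q^n = 19683, Hamming bound = 23, |C| = 14 ≤ bound (satisfied).

Step 1: Compute V_q(n, t) = Σ_{j=0}^3 C(n, j) (q−1)^j.
  j = 0: C(9,0)·(2)^0 = 1·1 = 1.
  j = 1: C(9,1)·(2)^1 = 9·2 = 18.
  j = 2: C(9,2)·(2)^2 = 36·4 = 144.
  j = 3: C(9,3)·(2)^3 = 84·8 = 672.
  V_q(n, t) = 1 + 18 + 144 + 672 = 835.
Step 2: q^n = 3^9 = 19683.
Step 3: Hamming bound ⌊q^n / V_q(n,t)⌋ = ⌊19683/835⌋ = 23.
Step 4: Compare |C| = 14 to 23: satisfied.
The claimed |C| lies below the Hamming bound.


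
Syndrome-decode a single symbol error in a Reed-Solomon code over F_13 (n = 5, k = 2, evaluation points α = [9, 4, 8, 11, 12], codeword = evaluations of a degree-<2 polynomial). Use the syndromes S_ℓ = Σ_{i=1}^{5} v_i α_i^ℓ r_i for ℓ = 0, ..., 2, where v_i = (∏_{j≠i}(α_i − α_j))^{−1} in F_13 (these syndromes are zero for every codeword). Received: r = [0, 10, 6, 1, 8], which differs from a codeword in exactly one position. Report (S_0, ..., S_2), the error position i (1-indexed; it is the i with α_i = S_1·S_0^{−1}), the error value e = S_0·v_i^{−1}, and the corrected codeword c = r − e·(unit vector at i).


S = (3, 12, 9), error at position 2, error magnitude e = 6, c = [0, 4, 6, 1, 8].

Step 1: column multipliers v_i = (∏_{j≠i}(α_i − α_j))^{−1} mod 13.
  i = 1 (α = 9): (9−4)(9−8)(9−11)(9−12) = 5·1·(−2)·(−3) = 30 ≡ 4, so v_1 = 4^{−1} = 10 (mod 13).
  i = 2 (α = 4): (4−9)(4−8)(4−11)(4−12) = (−5)·(−4)·(−7)·(−8) = 1120 ≡ 2, so v_2 = 2^{−1} = 7 (mod 13).
  i = 3 (α = 8): (8−9)(8−4)(8−11)(8−12) = (−1)·4·(−3)·(−4) = −48 ≡ 4, so v_3 = 4^{−1} = 10 (mod 13).
  i = 4 (α = 11): (11−9)(11−4)(11−8)(11−12) = 2·7·3·(−1) = −42 ≡ 10, so v_4 = 10^{−1} = 4 (mod 13).
  i = 5 (α = 12): (12−9)(12−4)(12−8)(12−11) = 3·8·4·1 = 96 ≡ 5, so v_5 = 5^{−1} = 8 (mod 13).
  v = [10, 7, 10, 4, 8].
Step 2: syndromes of r = [0, 10, 6, 1, 8] (all sums mod 13).
  S_0 = Σ v_i r_i = 10·0 + 7·10 + 10·6 + 4·1 + 8·8 = 198 ≡ 3.
  S_1 = Σ v_i α_i r_i = 10·9·0 + 7·4·10 + 10·8·6 + 4·11·1 + 8·12·8 = 1572 ≡ 12.
  α_i^2 mod 13 = [3, 3, 12, 4, 1].
  S_2 = Σ v_i α_i^2 r_i = 10·3·0 + 7·3·10 + 10·12·6 + 4·4·1 + 8·1·8 = 1010 ≡ 9.
  S = (3, 12, 9) ≠ 0, so r is not a codeword (an error is present).
Step 3: locate the error. For a single error e at position i, S_ℓ = v_i·e·α_i^ℓ, so α_err = S_1/S_0.
  S_0^{−1} = 3^{−1} = 9 (mod 13), so α_err = 12·9 = 108 ≡ 4 = α_2. Error position i = 2.
  Consistency check: S_2/S_1 = 9·12 = 108 ≡ 4 = α_err ✓ (single-error assumption holds).
Step 4: error magnitude e = S_0/v_2 = S_0·∏_{j≠2}(α_2 − α_j) = 3·2 = 6 ≡ 6 (mod 13).
Step 5: correct position 2: c_2 = r_2 − e = 10 − 6 ≡ 4 (mod 13). Hence c = [0, 4, 6, 1, 8].
  Check: interpolating c through the α_i gives m(x) = 2 + 7·x (degree < 2) with m(α_i) = c_i for every i, so c is indeed a codeword.


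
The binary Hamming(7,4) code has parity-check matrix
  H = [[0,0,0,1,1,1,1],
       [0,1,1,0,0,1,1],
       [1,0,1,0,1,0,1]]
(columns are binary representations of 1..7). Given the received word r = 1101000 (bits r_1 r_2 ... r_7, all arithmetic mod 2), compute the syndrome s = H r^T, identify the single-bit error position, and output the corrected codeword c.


s = (1, 1, 1)^T, error position = 7, corrected codeword c = 1101001

Compute s = H r^T mod 2 one row at a time:
  s_1 = 1 + 0 + 0 + 0 = 1 ≡ 1 (mod 2).
  s_2 = 1 + 0 + 0 + 0 = 1 ≡ 1 (mod 2).
  s_3 = 1 + 0 + 0 + 0 = 1 ≡ 1 (mod 2).
s = (1, 1, 1)^T — this equals column 7 of H (binary 111), so error is at position 7.
Correct: flip bit 7 of r = 1101000 to get c = 1101001.


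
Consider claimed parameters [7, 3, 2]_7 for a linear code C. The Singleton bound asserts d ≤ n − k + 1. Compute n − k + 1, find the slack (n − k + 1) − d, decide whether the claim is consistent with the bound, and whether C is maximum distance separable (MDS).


Singleton RHS = n − k + 1 = 5, slack = 3, bound satisfied, not MDS.

Singleton bound: d ≤ n − k + 1.
Here n = 7, k = 3, so n − k + 1 = 5.
Given d = 2, check d ≤ 5: YES.
Slack = (n − k + 1) − d = 3.
The code is NOT MDS (slack = 3 > 0).
Description: the claimed parameters are [7, 3, 2]_7; such a code would be non-MDS.


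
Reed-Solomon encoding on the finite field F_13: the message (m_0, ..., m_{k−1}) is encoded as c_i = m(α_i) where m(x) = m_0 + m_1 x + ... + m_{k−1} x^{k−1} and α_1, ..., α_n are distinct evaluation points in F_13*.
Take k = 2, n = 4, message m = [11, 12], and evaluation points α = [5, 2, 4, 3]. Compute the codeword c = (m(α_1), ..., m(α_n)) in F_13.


c = [6, 9, 7, 8]

Message polynomial: m(x) = 11 + 12·x (mod 13).
For each evaluation point α_i, compute m(α_i) mod 13:
  α_1 = 5: Horner steps 12 → 6, so m(5) = 6.
  α_2 = 2: Horner steps 12 → 9, so m(2) = 9.
  α_3 = 4: Horner steps 12 → 7, so m(4) = 7.
  α_4 = 3: Horner steps 12 → 8, so m(3) = 8.
Codeword c = [6, 9, 7, 8] ∈ F_13^4.


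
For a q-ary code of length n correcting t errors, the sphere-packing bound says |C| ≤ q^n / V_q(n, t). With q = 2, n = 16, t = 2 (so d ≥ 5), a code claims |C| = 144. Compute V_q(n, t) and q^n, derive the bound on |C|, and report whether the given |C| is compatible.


V_q(n, t) = 137, q^n = 65536, Hamming bound = 478, |C| = 144 ≤ bound (satisfied).

Step 1: Compute V_q(n, t) = Σ_{j=0}^2 C(n, j) (q−1)^j.
  j = 0: C(16,0)·(1)^0 = 1·1 = 1.
  j = 1: C(16,1)·(1)^1 = 16·1 = 16.
  j = 2: C(16,2)·(1)^2 = 120·1 = 120.
  V_q(n, t) = 1 + 16 + 120 = 137.
Step 2: q^n = 2^16 = 65536.
Step 3: Hamming bound ⌊q^n / V_q(n,t)⌋ = ⌊65536/137⌋ = 478.
Step 4: Compare |C| = 144 to 478: satisfied.
The claimed |C| lies below the Hamming bound.


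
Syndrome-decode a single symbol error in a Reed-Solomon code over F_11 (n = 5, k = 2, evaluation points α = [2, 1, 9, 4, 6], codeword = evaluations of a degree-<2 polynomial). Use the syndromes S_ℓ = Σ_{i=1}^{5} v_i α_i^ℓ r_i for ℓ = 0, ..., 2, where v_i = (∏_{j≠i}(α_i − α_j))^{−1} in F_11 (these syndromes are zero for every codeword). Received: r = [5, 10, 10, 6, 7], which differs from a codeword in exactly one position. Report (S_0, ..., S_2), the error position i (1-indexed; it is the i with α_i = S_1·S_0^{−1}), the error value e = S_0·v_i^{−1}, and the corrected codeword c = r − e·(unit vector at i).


S = (10, 2, 7), error at position 3, error magnitude e = 7, c = [5, 10, 3, 6, 7].

Step 1: column multipliers v_i = (∏_{j≠i}(α_i − α_j))^{−1} mod 11.
  i = 1 (α = 2): (2−1)(2−9)(2−4)(2−6) = 1·(−7)·(−2)·(−4) = −56 ≡ 10, so v_1 = 10^{−1} = 10 (mod 11).
  i = 2 (α = 1): (1−2)(1−9)(1−4)(1−6) = (−1)·(−8)·(−3)·(−5) = 120 ≡ 10, so v_2 = 10^{−1} = 10 (mod 11).
  i = 3 (α = 9): (9−2)(9−1)(9−4)(9−6) = 7·8·5·3 = 840 ≡ 4, so v_3 = 4^{−1} = 3 (mod 11).
  i = 4 (α = 4): (4−2)(4−1)(4−9)(4−6) = 2·3·(−5)·(−2) = 60 ≡ 5, so v_4 = 5^{−1} = 9 (mod 11).
  i = 5 (α = 6): (6−2)(6−1)(6−9)(6−4) = 4·5·(−3)·2 = −120 ≡ 1, so v_5 = 1^{−1} = 1 (mod 11).
  v = [10, 10, 3, 9, 1].
Step 2: syndromes of r = [5, 10, 10, 6, 7] (all sums mod 11).
  S_0 = Σ v_i r_i = 10·5 + 10·10 + 3·10 + 9·6 + 1·7 = 241 ≡ 10.
  S_1 = Σ v_i α_i r_i = 10·2·5 + 10·1·10 + 3·9·10 + 9·4·6 + 1·6·7 = 728 ≡ 2.
  α_i^2 mod 11 = [4, 1, 4, 5, 3].
  S_2 = Σ v_i α_i^2 r_i = 10·4·5 + 10·1·10 + 3·4·10 + 9·5·6 + 1·3·7 = 711 ≡ 7.
  S = (10, 2, 7) ≠ 0, so r is not a codeword (an error is present).
Step 3: locate the error. For a single error e at position i, S_ℓ = v_i·e·α_i^ℓ, so α_err = S_1/S_0.
  S_0^{−1} = 10^{−1} = 10 (mod 11), so α_err = 2·10 = 20 ≡ 9 = α_3. Error position i = 3.
  Consistency check: S_2/S_1 = 7·6 = 42 ≡ 9 = α_err ✓ (single-error assumption holds).
Step 4: error magnitude e = S_0/v_3 = S_0·∏_{j≠3}(α_3 − α_j) = 10·4 = 40 ≡ 7 (mod 11).
Step 5: correct position 3: c_3 = r_3 − e = 10 − 7 ≡ 3 (mod 11). Hence c = [5, 10, 3, 6, 7].
  Check: interpolating c through the α_i gives m(x) = 4 + 6·x (degree < 2) with m(α_i) = c_i for every i, so c is indeed a codeword.


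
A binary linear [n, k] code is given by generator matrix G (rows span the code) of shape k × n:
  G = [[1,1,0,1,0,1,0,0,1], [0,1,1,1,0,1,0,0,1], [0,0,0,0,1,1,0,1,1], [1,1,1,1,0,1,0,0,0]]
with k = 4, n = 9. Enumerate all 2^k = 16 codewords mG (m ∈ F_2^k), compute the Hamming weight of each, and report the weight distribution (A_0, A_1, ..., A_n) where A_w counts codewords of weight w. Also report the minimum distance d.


Weight distribution: A_0 = 1, A_2 = 3, A_3 = 1, A_4 = 3, A_5 = 6, A_6 = 1, A_7 = 1. Minimum distance d = 2.

Enumerate all 2^4 = 16 messages m ∈ F_2^4.
For each, compute codeword c = mG in F_2^9, then tally its weight.
  m = 0000 → c = 000000000, weight = 0.
  m = 1000 → c = 110101001, weight = 5.
  m = 0100 → c = 011101001, weight = 5.
  m = 1100 → c = 101000000, weight = 2.
  m = 0010 → c = 000011011, weight = 4.
  m = 1010 → c = 110110010, weight = 5.
  m = 0110 → c = 011110010, weight = 5.
  m = 1110 → c = 101011011, weight = 6.
  m = 0001 → c = 111101000, weight = 5.
  m = 1001 → c = 001000001, weight = 2.
  m = 0101 → c = 100000001, weight = 2.
  m = 1101 → c = 010101000, weight = 3.
  m = 0011 → c = 111110011, weight = 7.
  m = 1011 → c = 001011010, weight = 4.
  m = 0111 → c = 100011010, weight = 4.
  m = 1111 → c = 010110011, weight = 5.
Tally weights:
  weight 0: 1 codewords.
  weight 2: 3 codewords.
  weight 3: 1 codewords.
  weight 4: 3 codewords.
  weight 5: 6 codewords.
  weight 6: 1 codewords.
  weight 7: 1 codewords.
Minimum distance d = smallest w > 0 with A_w > 0 = 2.
Sanity: Σ A_w = 16 = 2^4 = 16 ✓.


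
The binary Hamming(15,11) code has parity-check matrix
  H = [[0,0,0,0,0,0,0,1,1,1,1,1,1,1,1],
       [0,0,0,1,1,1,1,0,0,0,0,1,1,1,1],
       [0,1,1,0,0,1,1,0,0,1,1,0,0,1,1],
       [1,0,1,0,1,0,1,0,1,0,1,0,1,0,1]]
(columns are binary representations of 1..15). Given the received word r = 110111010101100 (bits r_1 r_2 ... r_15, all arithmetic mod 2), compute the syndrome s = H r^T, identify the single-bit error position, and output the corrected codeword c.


s = (0, 1, 1, 1)^T, error position = 7, corrected codeword c = 110111110101100

Compute s = H r^T mod 2 one row at a time:
  s_1 = 1 + 0 + 1 + 0 + 1 + 1 + 0 + 0 = 4 ≡ 0 (mod 2).
  s_2 = 1 + 1 + 1 + 0 + 1 + 1 + 0 + 0 = 5 ≡ 1 (mod 2).
  s_3 = 1 + 0 + 1 + 0 + 1 + 0 + 0 + 0 = 3 ≡ 1 (mod 2).
  s_4 = 1 + 0 + 1 + 0 + 0 + 0 + 1 + 0 = 3 ≡ 1 (mod 2).
s = (0, 1, 1, 1)^T — this equals column 7 of H (binary 0111), so error is at position 7.
Correct: flip bit 7 of r = 110111010101100 to get c = 110111110101100.


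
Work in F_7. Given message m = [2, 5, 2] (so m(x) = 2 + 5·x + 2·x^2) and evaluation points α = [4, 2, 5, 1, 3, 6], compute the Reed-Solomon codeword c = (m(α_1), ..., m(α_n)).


c = [5, 6, 0, 2, 0, 6]

Message polynomial: m(x) = 2 + 5·x + 2·x^2 (mod 7).
For each evaluation point α_i, compute m(α_i) mod 7:
  α_1 = 4: Horner steps 2 → 6 → 5, so m(4) = 5.
  α_2 = 2: Horner steps 2 → 2 → 6, so m(2) = 6.
  α_3 = 5: Horner steps 2 → 1 → 0, so m(5) = 0.
  α_4 = 1: Horner steps 2 → 0 → 2, so m(1) = 2.
  α_5 = 3: Horner steps 2 → 4 → 0, so m(3) = 0.
  α_6 = 6: Horner steps 2 → 3 → 6, so m(6) = 6.
Codeword c = [5, 6, 0, 2, 0, 6] ∈ F_7^6.


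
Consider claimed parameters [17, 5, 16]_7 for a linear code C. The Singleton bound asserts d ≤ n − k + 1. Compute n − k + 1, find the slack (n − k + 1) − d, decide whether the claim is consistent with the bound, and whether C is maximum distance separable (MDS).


Singleton RHS = n − k + 1 = 13, slack = -3, bound violated (no such code; not MDS).

Singleton bound: d ≤ n − k + 1.
Here n = 17, k = 5, so n − k + 1 = 13.
Given d = 16, check d ≤ 13: NO.
Slack = (n − k + 1) − d = -3.
The slack is negative: d = 16 exceeds n − k + 1 = 13 by 3, so the Singleton bound is violated and no linear [17, 5, 16]_7 code can exist. In particular it is not MDS (MDS requires d = n − k + 1 exactly).
Description: the claimed parameters are [17, 5, 16]_7; such a code would be impossible (violates the Singleton bound).


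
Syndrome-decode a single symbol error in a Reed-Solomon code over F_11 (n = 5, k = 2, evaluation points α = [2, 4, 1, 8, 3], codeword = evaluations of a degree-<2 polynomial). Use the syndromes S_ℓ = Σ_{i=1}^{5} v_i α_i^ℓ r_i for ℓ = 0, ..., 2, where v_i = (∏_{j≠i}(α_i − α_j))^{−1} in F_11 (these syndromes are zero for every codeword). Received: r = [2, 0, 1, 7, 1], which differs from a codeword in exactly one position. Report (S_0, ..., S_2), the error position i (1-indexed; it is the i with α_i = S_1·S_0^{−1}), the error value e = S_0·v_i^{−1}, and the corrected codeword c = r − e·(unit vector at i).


S = (1, 1, 1), error at position 3, error magnitude e = 9, c = [2, 0, 3, 7, 1].

Step 1: column multipliers v_i = (∏_{j≠i}(α_i − α_j))^{−1} mod 11.
  i = 1 (α = 2): (2−4)(2−1)(2−8)(2−3) = (−2)·1·(−6)·(−1) = −12 ≡ 10, so v_1 = 10^{−1} = 10 (mod 11).
  i = 2 (α = 4): (4−2)(4−1)(4−8)(4−3) = 2·3·(−4)·1 = −24 ≡ 9, so v_2 = 9^{−1} = 5 (mod 11).
  i = 3 (α = 1): (1−2)(1−4)(1−8)(1−3) = (−1)·(−3)·(−7)·(−2) = 42 ≡ 9, so v_3 = 9^{−1} = 5 (mod 11).
  i = 4 (α = 8): (8−2)(8−4)(8−1)(8−3) = 6·4·7·5 = 840 ≡ 4, so v_4 = 4^{−1} = 3 (mod 11).
  i = 5 (α = 3): (3−2)(3−4)(3−1)(3−8) = 1·(−1)·2·(−5) = 10 ≡ 10, so v_5 = 10^{−1} = 10 (mod 11).
  v = [10, 5, 5, 3, 10].
Step 2: syndromes of r = [2, 0, 1, 7, 1] (all sums mod 11).
  S_0 = Σ v_i r_i = 10·2 + 5·0 + 5·1 + 3·7 + 10·1 = 56 ≡ 1.
  S_1 = Σ v_i α_i r_i = 10·2·2 + 5·4·0 + 5·1·1 + 3·8·7 + 10·3·1 = 243 ≡ 1.
  α_i^2 mod 11 = [4, 5, 1, 9, 9].
  S_2 = Σ v_i α_i^2 r_i = 10·4·2 + 5·5·0 + 5·1·1 + 3·9·7 + 10·9·1 = 364 ≡ 1.
  S = (1, 1, 1) ≠ 0, so r is not a codeword (an error is present).
Step 3: locate the error. For a single error e at position i, S_ℓ = v_i·e·α_i^ℓ, so α_err = S_1/S_0.
  S_0^{−1} = 1^{−1} = 1 (mod 11), so α_err = 1·1 = 1 ≡ 1 = α_3. Error position i = 3.
  Consistency check: S_2/S_1 = 1·1 = 1 ≡ 1 = α_err ✓ (single-error assumption holds).
Step 4: error magnitude e = S_0/v_3 = S_0·∏_{j≠3}(α_3 − α_j) = 1·9 = 9 ≡ 9 (mod 11).
Step 5: correct position 3: c_3 = r_3 − e = 1 − 9 ≡ 3 (mod 11). Hence c = [2, 0, 3, 7, 1].
  Check: interpolating c through the α_i gives m(x) = 4 + 10·x (degree < 2) with m(α_i) = c_i for every i, so c is indeed a codeword.


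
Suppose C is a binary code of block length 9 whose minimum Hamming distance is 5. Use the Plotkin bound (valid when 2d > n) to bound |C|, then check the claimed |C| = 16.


Plotkin bound M ≤ 10; given |C| = 16 > bound (violated).

Check applicability: 2d = 10, n = 9.
2d − n = 1 > 0, so Plotkin applies.
Compute d/(2d−n) = 5/1 ≈ 5.0000.
⌊d/(2d−n)⌋ = 5.
Plotkin bound: M ≤ 2·5 = 10.
Given |C| = 16, check: VIOLATED.
This |C| is above the Plotkin bound, so no binary code with n = 9, d = 5 and 16 codewords exists.


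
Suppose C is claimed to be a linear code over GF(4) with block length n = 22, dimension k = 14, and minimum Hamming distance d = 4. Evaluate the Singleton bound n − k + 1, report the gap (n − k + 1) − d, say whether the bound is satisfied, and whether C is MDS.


Singleton RHS = n − k + 1 = 9, slack = 5, bound satisfied, not MDS.

Singleton bound: d ≤ n − k + 1.
Here n = 22, k = 14, so n − k + 1 = 9.
Given d = 4, check d ≤ 9: YES.
Slack = (n − k + 1) − d = 5.
The code is NOT MDS (slack = 5 > 0).
Description: the claimed parameters are [22, 14, 4]_4; such a code would be non-MDS.


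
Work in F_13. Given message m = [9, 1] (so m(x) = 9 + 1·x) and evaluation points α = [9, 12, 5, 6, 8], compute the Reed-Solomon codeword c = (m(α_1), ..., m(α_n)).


c = [5, 8, 1, 2, 4]

Message polynomial: m(x) = 9 + 1·x (mod 13).
For each evaluation point α_i, compute m(α_i) mod 13:
  α_1 = 9: Horner steps 1 → 5, so m(9) = 5.
  α_2 = 12: Horner steps 1 → 8, so m(12) = 8.
  α_3 = 5: Horner steps 1 → 1, so m(5) = 1.
  α_4 = 6: Horner steps 1 → 2, so m(6) = 2.
  α_5 = 8: Horner steps 1 → 4, so m(8) = 4.
Codeword c = [5, 8, 1, 2, 4] ∈ F_13^5.


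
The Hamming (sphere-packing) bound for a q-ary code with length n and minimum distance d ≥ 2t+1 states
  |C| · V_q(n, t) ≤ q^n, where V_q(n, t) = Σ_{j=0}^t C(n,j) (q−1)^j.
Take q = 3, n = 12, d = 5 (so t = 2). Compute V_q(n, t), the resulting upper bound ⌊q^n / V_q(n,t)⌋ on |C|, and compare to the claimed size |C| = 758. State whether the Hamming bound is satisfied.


V_q(n, t) = 289, q^n = 531441, Hamming bound = 1838, |C| = 758 ≤ bound (satisfied).

Step 1: Compute V_q(n, t) = Σ_{j=0}^2 C(n, j) (q−1)^j.
  j = 0: C(12,0)·(2)^0 = 1·1 = 1.
  j = 1: C(12,1)·(2)^1 = 12·2 = 24.
  j = 2: C(12,2)·(2)^2 = 66·4 = 264.
  V_q(n, t) = 1 + 24 + 264 = 289.
Step 2: q^n = 3^12 = 531441.
Step 3: Hamming bound ⌊q^n / V_q(n,t)⌋ = ⌊531441/289⌋ = 1838.
Step 4: Compare |C| = 758 to 1838: satisfied.
The claimed |C| lies below the Hamming bound.


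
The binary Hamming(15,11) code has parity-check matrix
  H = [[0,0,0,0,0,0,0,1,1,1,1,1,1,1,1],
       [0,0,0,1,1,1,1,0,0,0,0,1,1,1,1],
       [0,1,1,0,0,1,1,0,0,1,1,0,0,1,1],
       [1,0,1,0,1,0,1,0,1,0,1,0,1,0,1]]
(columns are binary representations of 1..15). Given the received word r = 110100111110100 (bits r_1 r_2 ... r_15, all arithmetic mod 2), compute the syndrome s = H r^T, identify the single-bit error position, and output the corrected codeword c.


s = (1, 1, 0, 1)^T, error position = 13, corrected codeword c = 110100111110000

Compute s = H r^T mod 2 one row at a time:
  s_1 = 1 + 1 + 1 + 1 + 0 + 1 + 0 + 0 = 5 ≡ 1 (mod 2).
  s_2 = 1 + 0 + 0 + 1 + 0 + 1 + 0 + 0 = 3 ≡ 1 (mod 2).
  s_3 = 1 + 0 + 0 + 1 + 1 + 1 + 0 + 0 = 4 ≡ 0 (mod 2).
  s_4 = 1 + 0 + 0 + 1 + 1 + 1 + 1 + 0 = 5 ≡ 1 (mod 2).
s = (1, 1, 0, 1)^T — this equals column 13 of H (binary 1101), so error is at position 13.
Correct: flip bit 13 of r = 110100111110100 to get c = 110100111110000.


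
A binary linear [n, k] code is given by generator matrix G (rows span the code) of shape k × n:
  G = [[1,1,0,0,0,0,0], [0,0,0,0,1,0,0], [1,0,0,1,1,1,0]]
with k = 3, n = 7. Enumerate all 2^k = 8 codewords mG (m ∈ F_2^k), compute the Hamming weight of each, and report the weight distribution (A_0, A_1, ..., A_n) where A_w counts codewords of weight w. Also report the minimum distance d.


Weight distribution: A_0 = 1, A_1 = 1, A_2 = 1, A_3 = 3, A_4 = 2. Minimum distance d = 1.

Enumerate all 2^3 = 8 messages m ∈ F_2^3.
For each, compute codeword c = mG in F_2^7, then tally its weight.
  m = 000 → c = 0000000, weight = 0.
  m = 100 → c = 1100000, weight = 2.
  m = 010 → c = 0000100, weight = 1.
  m = 110 → c = 1100100, weight = 3.
  m = 001 → c = 1001110, weight = 4.
  m = 101 → c = 0101110, weight = 4.
  m = 011 → c = 1001010, weight = 3.
  m = 111 → c = 0101010, weight = 3.
Tally weights:
  weight 0: 1 codewords.
  weight 1: 1 codewords.
  weight 2: 1 codewords.
  weight 3: 3 codewords.
  weight 4: 2 codewords.
Minimum distance d = smallest w > 0 with A_w > 0 = 1.
Sanity: Σ A_w = 8 = 2^3 = 8 ✓.


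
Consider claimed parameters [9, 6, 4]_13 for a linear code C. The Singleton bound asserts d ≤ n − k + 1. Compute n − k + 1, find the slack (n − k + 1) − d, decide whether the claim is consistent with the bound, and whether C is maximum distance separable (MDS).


Singleton RHS = n − k + 1 = 4, slack = 0, bound satisfied, MDS.

Singleton bound: d ≤ n − k + 1.
Here n = 9, k = 6, so n − k + 1 = 4.
Given d = 4, check d ≤ 4: YES.
Slack = (n − k + 1) − d = 0.
The code is MDS (slack = 0).
Description: the claimed parameters are [9, 6, 4]_13; such a code would be MDS (meets Singleton bound).


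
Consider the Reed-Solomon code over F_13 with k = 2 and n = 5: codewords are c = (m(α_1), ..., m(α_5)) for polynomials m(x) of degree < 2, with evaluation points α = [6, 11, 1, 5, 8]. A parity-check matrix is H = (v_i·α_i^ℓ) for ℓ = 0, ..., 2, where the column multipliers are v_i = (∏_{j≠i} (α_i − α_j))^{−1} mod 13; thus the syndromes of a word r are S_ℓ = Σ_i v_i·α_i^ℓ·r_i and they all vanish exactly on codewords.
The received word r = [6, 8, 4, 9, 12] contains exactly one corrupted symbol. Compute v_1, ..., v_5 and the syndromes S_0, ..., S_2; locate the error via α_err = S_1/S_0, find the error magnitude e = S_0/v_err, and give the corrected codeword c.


S = (1, 5, 12), error at position 4, error magnitude e = 6, c = [6, 8, 4, 3, 12].

Step 1: column multipliers v_i = (∏_{j≠i}(α_i − α_j))^{−1} mod 13.
  i = 1 (α = 6): (6−11)(6−1)(6−5)(6−8) = (−5)·5·1·(−2) = 50 ≡ 11, so v_1 = 11^{−1} = 6 (mod 13).
  i = 2 (α = 11): (11−6)(11−1)(11−5)(11−8) = 5·10·6·3 = 900 ≡ 3, so v_2 = 3^{−1} = 9 (mod 13).
  i = 3 (α = 1): (1−6)(1−11)(1−5)(1−8) = (−5)·(−10)·(−4)·(−7) = 1400 ≡ 9, so v_3 = 9^{−1} = 3 (mod 13).
  i = 4 (α = 5): (5−6)(5−11)(5−1)(5−8) = (−1)·(−6)·4·(−3) = −72 ≡ 6, so v_4 = 6^{−1} = 11 (mod 13).
  i = 5 (α = 8): (8−6)(8−11)(8−1)(8−5) = 2·(−3)·7·3 = −126 ≡ 4, so v_5 = 4^{−1} = 10 (mod 13).
  v = [6, 9, 3, 11, 10].
Step 2: syndromes of r = [6, 8, 4, 9, 12] (all sums mod 13).
  S_0 = Σ v_i r_i = 6·6 + 9·8 + 3·4 + 11·9 + 10·12 = 339 ≡ 1.
  S_1 = Σ v_i α_i r_i = 6·6·6 + 9·11·8 + 3·1·4 + 11·5·9 + 10·8·12 = 2475 ≡ 5.
  α_i^2 mod 13 = [10, 4, 1, 12, 12].
  S_2 = Σ v_i α_i^2 r_i = 6·10·6 + 9·4·8 + 3·1·4 + 11·12·9 + 10·12·12 = 3288 ≡ 12.
  S = (1, 5, 12) ≠ 0, so r is not a codeword (an error is present).
Step 3: locate the error. For a single error e at position i, S_ℓ = v_i·e·α_i^ℓ, so α_err = S_1/S_0.
  S_0^{−1} = 1^{−1} = 1 (mod 13), so α_err = 5·1 = 5 ≡ 5 = α_4. Error position i = 4.
  Consistency check: S_2/S_1 = 12·8 = 96 ≡ 5 = α_err ✓ (single-error assumption holds).
Step 4: error magnitude e = S_0/v_4 = S_0·∏_{j≠4}(α_4 − α_j) = 1·6 = 6 ≡ 6 (mod 13).
Step 5: correct position 4: c_4 = r_4 − e = 9 − 6 ≡ 3 (mod 13). Hence c = [6, 8, 4, 3, 12].
  Check: interpolating c through the α_i gives m(x) = 1 + 3·x (degree < 2) with m(α_i) = c_i for every i, so c is indeed a codeword.


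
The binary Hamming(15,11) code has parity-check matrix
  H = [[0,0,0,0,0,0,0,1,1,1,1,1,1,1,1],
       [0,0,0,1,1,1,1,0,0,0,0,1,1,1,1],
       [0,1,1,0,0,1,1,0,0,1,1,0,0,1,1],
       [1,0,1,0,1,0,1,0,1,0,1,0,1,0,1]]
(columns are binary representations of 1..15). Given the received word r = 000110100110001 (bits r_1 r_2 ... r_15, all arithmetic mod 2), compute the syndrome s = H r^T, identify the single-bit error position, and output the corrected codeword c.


s = (1, 0, 0, 0)^T, error position = 8, corrected codeword c = 000110110110001

Compute s = H r^T mod 2 one row at a time:
  s_1 = 0 + 0 + 1 + 1 + 0 + 0 + 0 + 1 = 3 ≡ 1 (mod 2).
  s_2 = 1 + 1 + 0 + 1 + 0 + 0 + 0 + 1 = 4 ≡ 0 (mod 2).
  s_3 = 0 + 0 + 0 + 1 + 1 + 1 + 0 + 1 = 4 ≡ 0 (mod 2).
  s_4 = 0 + 0 + 1 + 1 + 0 + 1 + 0 + 1 = 4 ≡ 0 (mod 2).
s = (1, 0, 0, 0)^T — this equals column 8 of H (binary 1000), so error is at position 8.
Correct: flip bit 8 of r = 000110100110001 to get c = 000110110110001.


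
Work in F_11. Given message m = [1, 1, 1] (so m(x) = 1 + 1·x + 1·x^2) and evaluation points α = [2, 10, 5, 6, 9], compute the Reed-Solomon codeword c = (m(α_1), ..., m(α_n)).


c = [7, 1, 9, 10, 3]

Message polynomial: m(x) = 1 + 1·x + 1·x^2 (mod 11).
For each evaluation point α_i, compute m(α_i) mod 11:
  α_1 = 2: Horner steps 1 → 3 → 7, so m(2) = 7.
  α_2 = 10: Horner steps 1 → 0 → 1, so m(10) = 1.
  α_3 = 5: Horner steps 1 → 6 → 9, so m(5) = 9.
  α_4 = 6: Horner steps 1 → 7 → 10, so m(6) = 10.
  α_5 = 9: Horner steps 1 → 10 → 3, so m(9) = 3.
Codeword c = [7, 1, 9, 10, 3] ∈ F_11^5.


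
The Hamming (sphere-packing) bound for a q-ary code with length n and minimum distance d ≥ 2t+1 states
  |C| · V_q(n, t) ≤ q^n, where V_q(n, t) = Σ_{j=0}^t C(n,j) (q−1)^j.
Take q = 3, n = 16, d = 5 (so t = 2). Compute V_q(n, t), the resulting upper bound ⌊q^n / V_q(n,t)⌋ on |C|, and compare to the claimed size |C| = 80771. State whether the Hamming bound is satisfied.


V_q(n, t) = 513, q^n = 43046721, Hamming bound = 83911, |C| = 80771 ≤ bound (satisfied).

Step 1: Compute V_q(n, t) = Σ_{j=0}^2 C(n, j) (q−1)^j.
  j = 0: C(16,0)·(2)^0 = 1·1 = 1.
  j = 1: C(16,1)·(2)^1 = 16·2 = 32.
  j = 2: C(16,2)·(2)^2 = 120·4 = 480.
  V_q(n, t) = 1 + 32 + 480 = 513.
Step 2: q^n = 3^16 = 43046721.
Step 3: Hamming bound ⌊q^n / V_q(n,t)⌋ = ⌊43046721/513⌋ = 83911.
Step 4: Compare |C| = 80771 to 83911: satisfied.
The claimed |C| lies below the Hamming bound.


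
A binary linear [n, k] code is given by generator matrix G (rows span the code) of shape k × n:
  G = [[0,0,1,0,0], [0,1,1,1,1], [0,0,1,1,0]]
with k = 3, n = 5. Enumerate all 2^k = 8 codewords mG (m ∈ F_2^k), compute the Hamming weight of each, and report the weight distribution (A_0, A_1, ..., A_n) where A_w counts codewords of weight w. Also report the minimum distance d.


Weight distribution: A_0 = 1, A_1 = 2, A_2 = 2, A_3 = 2, A_4 = 1. Minimum distance d = 1.

Enumerate all 2^3 = 8 messages m ∈ F_2^3.
For each, compute codeword c = mG in F_2^5, then tally its weight.
  m = 000 → c = 00000, weight = 0.
  m = 100 → c = 00100, weight = 1.
  m = 010 → c = 01111, weight = 4.
  m = 110 → c = 01011, weight = 3.
  m = 001 → c = 00110, weight = 2.
  m = 101 → c = 00010, weight = 1.
  m = 011 → c = 01001, weight = 2.
  m = 111 → c = 01101, weight = 3.
Tally weights:
  weight 0: 1 codewords.
  weight 1: 2 codewords.
  weight 2: 2 codewords.
  weight 3: 2 codewords.
  weight 4: 1 codewords.
Minimum distance d = smallest w > 0 with A_w > 0 = 1.
Sanity: Σ A_w = 8 = 2^3 = 8 ✓.


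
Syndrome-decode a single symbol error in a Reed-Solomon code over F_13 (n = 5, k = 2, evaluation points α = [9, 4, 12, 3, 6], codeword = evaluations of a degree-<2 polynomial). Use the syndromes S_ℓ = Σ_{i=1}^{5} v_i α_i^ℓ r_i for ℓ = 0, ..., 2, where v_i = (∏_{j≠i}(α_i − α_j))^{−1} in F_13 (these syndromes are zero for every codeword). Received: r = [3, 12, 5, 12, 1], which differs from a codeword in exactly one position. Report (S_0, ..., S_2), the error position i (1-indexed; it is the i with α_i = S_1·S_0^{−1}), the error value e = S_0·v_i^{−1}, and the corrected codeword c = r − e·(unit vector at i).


S = (9, 10, 1), error at position 2, error magnitude e = 8, c = [3, 4, 5, 12, 1].

Step 1: column multipliers v_i = (∏_{j≠i}(α_i − α_j))^{−1} mod 13.
  i = 1 (α = 9): (9−4)(9−12)(9−3)(9−6) = 5·(−3)·6·3 = −270 ≡ 3, so v_1 = 3^{−1} = 9 (mod 13).
  i = 2 (α = 4): (4−9)(4−12)(4−3)(4−6) = (−5)·(−8)·1·(−2) = −80 ≡ 11, so v_2 = 11^{−1} = 6 (mod 13).
  i = 3 (α = 12): (12−9)(12−4)(12−3)(12−6) = 3·8·9·6 = 1296 ≡ 9, so v_3 = 9^{−1} = 3 (mod 13).
  i = 4 (α = 3): (3−9)(3−4)(3−12)(3−6) = (−6)·(−1)·(−9)·(−3) = 162 ≡ 6, so v_4 = 6^{−1} = 11 (mod 13).
  i = 5 (α = 6): (6−9)(6−4)(6−12)(6−3) = (−3)·2·(−6)·3 = 108 ≡ 4, so v_5 = 4^{−1} = 10 (mod 13).
  v = [9, 6, 3, 11, 10].
Step 2: syndromes of r = [3, 12, 5, 12, 1] (all sums mod 13).
  S_0 = Σ v_i r_i = 9·3 + 6·12 + 3·5 + 11·12 + 10·1 = 256 ≡ 9.
  S_1 = Σ v_i α_i r_i = 9·9·3 + 6·4·12 + 3·12·5 + 11·3·12 + 10·6·1 = 1167 ≡ 10.
  α_i^2 mod 13 = [3, 3, 1, 9, 10].
  S_2 = Σ v_i α_i^2 r_i = 9·3·3 + 6·3·12 + 3·1·5 + 11·9·12 + 10·10·1 = 1600 ≡ 1.
  S = (9, 10, 1) ≠ 0, so r is not a codeword (an error is present).
Step 3: locate the error. For a single error e at position i, S_ℓ = v_i·e·α_i^ℓ, so α_err = S_1/S_0.
  S_0^{−1} = 9^{−1} = 3 (mod 13), so α_err = 10·3 = 30 ≡ 4 = α_2. Error position i = 2.
  Consistency check: S_2/S_1 = 1·4 = 4 ≡ 4 = α_err ✓ (single-error assumption holds).
Step 4: error magnitude e = S_0/v_2 = S_0·∏_{j≠2}(α_2 − α_j) = 9·11 = 99 ≡ 8 (mod 13).
Step 5: correct position 2: c_2 = r_2 − e = 12 − 8 ≡ 4 (mod 13). Hence c = [3, 4, 5, 12, 1].
  Check: interpolating c through the α_i gives m(x) = 10 + 5·x (degree < 2) with m(α_i) = c_i for every i, so c is indeed a codeword.


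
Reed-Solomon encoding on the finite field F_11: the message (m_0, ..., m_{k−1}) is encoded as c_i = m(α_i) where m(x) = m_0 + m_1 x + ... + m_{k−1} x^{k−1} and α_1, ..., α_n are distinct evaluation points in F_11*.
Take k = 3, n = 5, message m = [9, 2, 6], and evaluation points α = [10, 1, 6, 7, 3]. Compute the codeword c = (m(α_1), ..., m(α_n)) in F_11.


c = [2, 6, 6, 9, 3]

Message polynomial: m(x) = 9 + 2·x + 6·x^2 (mod 11).
For each evaluation point α_i, compute m(α_i) mod 11:
  α_1 = 10: Horner steps 6 → 7 → 2, so m(10) = 2.
  α_2 = 1: Horner steps 6 → 8 → 6, so m(1) = 6.
  α_3 = 6: Horner steps 6 → 5 → 6, so m(6) = 6.
  α_4 = 7: Horner steps 6 → 0 → 9, so m(7) = 9.
  α_5 = 3: Horner steps 6 → 9 → 3, so m(3) = 3.
Codeword c = [2, 6, 6, 9, 3] ∈ F_11^5.


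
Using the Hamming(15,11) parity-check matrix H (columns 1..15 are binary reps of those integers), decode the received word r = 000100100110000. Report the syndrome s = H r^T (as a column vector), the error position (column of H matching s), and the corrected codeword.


s = (0, 0, 1, 0)^T, error position = 2, corrected codeword c = 010100100110000

Compute s = H r^T mod 2 one row at a time:
  s_1 = 0 + 0 + 1 + 1 + 0 + 0 + 0 + 0 = 2 ≡ 0 (mod 2).
  s_2 = 1 + 0 + 0 + 1 + 0 + 0 + 0 + 0 = 2 ≡ 0 (mod 2).
  s_3 = 0 + 0 + 0 + 1 + 1 + 1 + 0 + 0 = 3 ≡ 1 (mod 2).
  s_4 = 0 + 0 + 0 + 1 + 0 + 1 + 0 + 0 = 2 ≡ 0 (mod 2).
s = (0, 0, 1, 0)^T — this equals column 2 of H (binary 0010), so error is at position 2.
Correct: flip bit 2 of r = 000100100110000 to get c = 010100100110000.


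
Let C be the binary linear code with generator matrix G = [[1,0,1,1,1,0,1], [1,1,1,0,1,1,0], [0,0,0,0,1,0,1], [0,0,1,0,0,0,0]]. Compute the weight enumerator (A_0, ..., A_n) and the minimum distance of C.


Weight distribution: A_0 = 1, A_1 = 1, A_2 = 2, A_3 = 2, A_4 = 5, A_5 = 5. Minimum distance d = 1.

Enumerate all 2^4 = 16 messages m ∈ F_2^4.
For each, compute codeword c = mG in F_2^7, then tally its weight.
  m = 0000 → c = 0000000, weight = 0.
  m = 1000 → c = 1011101, weight = 5.
  m = 0100 → c = 1110110, weight = 5.
  m = 1100 → c = 0101011, weight = 4.
  m = 0010 → c = 0000101, weight = 2.
  m = 1010 → c = 1011000, weight = 3.
  m = 0110 → c = 1110011, weight = 5.
  m = 1110 → c = 0101110, weight = 4.
  m = 0001 → c = 0010000, weight = 1.
  m = 1001 → c = 1001101, weight = 4.
  m = 0101 → c = 1100110, weight = 4.
  m = 1101 → c = 0111011, weight = 5.
  m = 0011 → c = 0010101, weight = 3.
  m = 1011 → c = 1001000, weight = 2.
  m = 0111 → c = 1100011, weight = 4.
  m = 1111 → c = 0111110, weight = 5.
Tally weights:
  weight 0: 1 codewords.
  weight 1: 1 codewords.
  weight 2: 2 codewords.
  weight 3: 2 codewords.
  weight 4: 5 codewords.
  weight 5: 5 codewords.
Minimum distance d = smallest w > 0 with A_w > 0 = 1.
Sanity: Σ A_w = 16 = 2^4 = 16 ✓.


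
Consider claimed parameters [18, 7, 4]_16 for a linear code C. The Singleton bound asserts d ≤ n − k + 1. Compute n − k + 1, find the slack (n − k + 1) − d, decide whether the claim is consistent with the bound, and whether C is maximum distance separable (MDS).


Singleton RHS = n − k + 1 = 12, slack = 8, bound satisfied, not MDS.

Singleton bound: d ≤ n − k + 1.
Here n = 18, k = 7, so n − k + 1 = 12.
Given d = 4, check d ≤ 12: YES.
Slack = (n − k + 1) − d = 8.
The code is NOT MDS (slack = 8 > 0).
Description: the claimed parameters are [18, 7, 4]_16; such a code would be non-MDS.


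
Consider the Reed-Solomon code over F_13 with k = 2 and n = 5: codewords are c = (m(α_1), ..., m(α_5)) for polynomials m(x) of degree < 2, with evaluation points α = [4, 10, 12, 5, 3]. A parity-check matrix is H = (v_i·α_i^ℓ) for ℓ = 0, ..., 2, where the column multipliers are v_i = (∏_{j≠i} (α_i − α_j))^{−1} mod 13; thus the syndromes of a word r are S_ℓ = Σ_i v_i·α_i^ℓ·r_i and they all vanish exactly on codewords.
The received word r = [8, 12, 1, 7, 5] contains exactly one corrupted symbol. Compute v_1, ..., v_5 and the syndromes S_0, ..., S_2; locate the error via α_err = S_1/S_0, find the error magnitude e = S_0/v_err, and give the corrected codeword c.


S = (7, 2, 8), error at position 1, error magnitude e = 2, c = [6, 12, 1, 7, 5].

Step 1: column multipliers v_i = (∏_{j≠i}(α_i − α_j))^{−1} mod 13.
  i = 1 (α = 4): (4−10)(4−12)(4−5)(4−3) = (−6)·(−8)·(−1)·1 = −48 ≡ 4, so v_1 = 4^{−1} = 10 (mod 13).
  i = 2 (α = 10): (10−4)(10−12)(10−5)(10−3) = 6·(−2)·5·7 = −420 ≡ 9, so v_2 = 9^{−1} = 3 (mod 13).
  i = 3 (α = 12): (12−4)(12−10)(12−5)(12−3) = 8·2·7·9 = 1008 ≡ 7, so v_3 = 7^{−1} = 2 (mod 13).
  i = 4 (α = 5): (5−4)(5−10)(5−12)(5−3) = 1·(−5)·(−7)·2 = 70 ≡ 5, so v_4 = 5^{−1} = 8 (mod 13).
  i = 5 (α = 3): (3−4)(3−10)(3−12)(3−5) = (−1)·(−7)·(−9)·(−2) = 126 ≡ 9, so v_5 = 9^{−1} = 3 (mod 13).
  v = [10, 3, 2, 8, 3].
Step 2: syndromes of r = [8, 12, 1, 7, 5] (all sums mod 13).
  S_0 = Σ v_i r_i = 10·8 + 3·12 + 2·1 + 8·7 + 3·5 = 189 ≡ 7.
  S_1 = Σ v_i α_i r_i = 10·4·8 + 3·10·12 + 2·12·1 + 8·5·7 + 3·3·5 = 1029 ≡ 2.
  α_i^2 mod 13 = [3, 9, 1, 12, 9].
  S_2 = Σ v_i α_i^2 r_i = 10·3·8 + 3·9·12 + 2·1·1 + 8·12·7 + 3·9·5 = 1373 ≡ 8.
  S = (7, 2, 8) ≠ 0, so r is not a codeword (an error is present).
Step 3: locate the error. For a single error e at position i, S_ℓ = v_i·e·α_i^ℓ, so α_err = S_1/S_0.
  S_0^{−1} = 7^{−1} = 2 (mod 13), so α_err = 2·2 = 4 ≡ 4 = α_1. Error position i = 1.
  Consistency check: S_2/S_1 = 8·7 = 56 ≡ 4 = α_err ✓ (single-error assumption holds).
Step 4: error magnitude e = S_0/v_1 = S_0·∏_{j≠1}(α_1 − α_j) = 7·4 = 28 ≡ 2 (mod 13).
Step 5: correct position 1: c_1 = r_1 − e = 8 − 2 ≡ 6 (mod 13). Hence c = [6, 12, 1, 7, 5].
  Check: interpolating c through the α_i gives m(x) = 2 + 1·x (degree < 2) with m(α_i) = c_i for every i, so c is indeed a codeword.


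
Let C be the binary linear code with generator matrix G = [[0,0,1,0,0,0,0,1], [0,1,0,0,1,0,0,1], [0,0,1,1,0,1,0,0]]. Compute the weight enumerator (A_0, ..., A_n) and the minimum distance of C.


Weight distribution: A_0 = 1, A_2 = 1, A_3 = 4, A_4 = 1, A_6 = 1. Minimum distance d = 2.

Enumerate all 2^3 = 8 messages m ∈ F_2^3.
For each, compute codeword c = mG in F_2^8, then tally its weight.
  m = 000 → c = 00000000, weight = 0.
  m = 100 → c = 00100001, weight = 2.
  m = 010 → c = 01001001, weight = 3.
  m = 110 → c = 01101000, weight = 3.
  m = 001 → c = 00110100, weight = 3.
  m = 101 → c = 00010101, weight = 3.
  m = 011 → c = 01111101, weight = 6.
  m = 111 → c = 01011100, weight = 4.
Tally weights:
  weight 0: 1 codewords.
  weight 2: 1 codewords.
  weight 3: 4 codewords.
  weight 4: 1 codewords.
  weight 6: 1 codewords.
Minimum distance d = smallest w > 0 with A_w > 0 = 2.
Sanity: Σ A_w = 8 = 2^3 = 8 ✓.


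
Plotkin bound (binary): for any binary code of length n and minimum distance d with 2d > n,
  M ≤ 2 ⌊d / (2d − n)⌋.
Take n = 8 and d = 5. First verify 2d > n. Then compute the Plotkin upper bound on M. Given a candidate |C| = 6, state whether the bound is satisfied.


Plotkin bound M ≤ 4; given |C| = 6 > bound (violated).

Check applicability: 2d = 10, n = 8.
2d − n = 2 > 0, so Plotkin applies.
Compute d/(2d−n) = 5/2 ≈ 2.5000.
⌊d/(2d−n)⌋ = 2.
Plotkin bound: M ≤ 2·2 = 4.
Given |C| = 6, check: VIOLATED.
This |C| is above the Plotkin bound, so no binary code with n = 8, d = 5 and 6 codewords exists.


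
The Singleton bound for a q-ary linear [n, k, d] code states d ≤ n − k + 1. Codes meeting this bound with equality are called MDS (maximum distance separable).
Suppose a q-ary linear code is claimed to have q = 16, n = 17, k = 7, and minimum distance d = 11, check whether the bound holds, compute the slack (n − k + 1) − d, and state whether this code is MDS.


Singleton RHS = n − k + 1 = 11, slack = 0, bound satisfied, MDS.

Singleton bound: d ≤ n − k + 1.
Here n = 17, k = 7, so n − k + 1 = 11.
Given d = 11, check d ≤ 11: YES.
Slack = (n − k + 1) − d = 0.
The code is MDS (slack = 0).
Description: the claimed parameters are [17, 7, 11]_16; such a code would be MDS (meets Singleton bound).


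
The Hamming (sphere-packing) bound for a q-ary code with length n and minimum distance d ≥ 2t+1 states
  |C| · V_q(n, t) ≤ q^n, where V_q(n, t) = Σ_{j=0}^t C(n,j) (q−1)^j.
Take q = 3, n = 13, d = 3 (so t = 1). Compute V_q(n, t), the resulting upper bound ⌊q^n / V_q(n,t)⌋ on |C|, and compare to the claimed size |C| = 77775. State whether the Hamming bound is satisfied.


V_q(n, t) = 27, q^n = 1594323, Hamming bound = 59049, |C| = 77775 > bound (violated).

Step 1: Compute V_q(n, t) = Σ_{j=0}^1 C(n, j) (q−1)^j.
  j = 0: C(13,0)·(2)^0 = 1·1 = 1.
  j = 1: C(13,1)·(2)^1 = 13·2 = 26.
  V_q(n, t) = 1 + 26 = 27.
Step 2: q^n = 3^13 = 1594323.
Step 3: Hamming bound ⌊q^n / V_q(n,t)⌋ = ⌊1594323/27⌋ = 59049.
Step 4: Compare |C| = 77775 to 59049: violated.
The claimed |C| lies above the Hamming bound, so no 3-ary code of length 13 with d ≥ 3 can have 77775 codewords.


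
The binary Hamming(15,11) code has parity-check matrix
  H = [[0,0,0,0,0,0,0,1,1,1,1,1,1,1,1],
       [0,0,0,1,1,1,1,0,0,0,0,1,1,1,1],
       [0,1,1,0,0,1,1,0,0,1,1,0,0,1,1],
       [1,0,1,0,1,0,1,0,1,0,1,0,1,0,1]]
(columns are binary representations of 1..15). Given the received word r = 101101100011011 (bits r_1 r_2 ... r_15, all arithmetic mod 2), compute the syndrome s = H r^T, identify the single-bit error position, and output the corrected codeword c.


s = (0, 0, 0, 1)^T, error position = 1, corrected codeword c = 001101100011011

Compute s = H r^T mod 2 one row at a time:
  s_1 = 0 + 0 + 0 + 1 + 1 + 0 + 1 + 1 = 4 ≡ 0 (mod 2).
  s_2 = 1 + 0 + 1 + 1 + 1 + 0 + 1 + 1 = 6 ≡ 0 (mod 2).
  s_3 = 0 + 1 + 1 + 1 + 0 + 1 + 1 + 1 = 6 ≡ 0 (mod 2).
  s_4 = 1 + 1 + 0 + 1 + 0 + 1 + 0 + 1 = 5 ≡ 1 (mod 2).
s = (0, 0, 0, 1)^T — this equals column 1 of H (binary 0001), so error is at position 1.
Correct: flip bit 1 of r = 101101100011011 to get c = 001101100011011.


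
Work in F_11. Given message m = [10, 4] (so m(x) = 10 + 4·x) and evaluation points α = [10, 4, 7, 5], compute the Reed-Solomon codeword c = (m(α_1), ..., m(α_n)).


c = [6, 4, 5, 8]

Message polynomial: m(x) = 10 + 4·x (mod 11).
For each evaluation point α_i, compute m(α_i) mod 11:
  α_1 = 10: Horner steps 4 → 6, so m(10) = 6.
  α_2 = 4: Horner steps 4 → 4, so m(4) = 4.
  α_3 = 7: Horner steps 4 → 5, so m(7) = 5.
  α_4 = 5: Horner steps 4 → 8, so m(5) = 8.
Codeword c = [6, 4, 5, 8] ∈ F_11^4.
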